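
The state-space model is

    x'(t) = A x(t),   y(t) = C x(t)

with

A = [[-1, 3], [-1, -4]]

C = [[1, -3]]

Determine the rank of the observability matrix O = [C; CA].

CA = [[2, 15]]
Observability matrix O = [C; CA] = [[1, -3], [2, 15]]
det(O) = 1·15 - (-3)·2 = 15 - (-6) = 21 ≠ 0, so rank(O) = 2.
rank(O) = 2 = n, so the pair (A, C) is completely observable.

2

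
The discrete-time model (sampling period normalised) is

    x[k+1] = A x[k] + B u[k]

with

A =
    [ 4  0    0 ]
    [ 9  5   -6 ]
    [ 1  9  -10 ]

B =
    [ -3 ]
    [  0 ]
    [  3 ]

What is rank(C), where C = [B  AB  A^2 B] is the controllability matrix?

AB = [[-12], [-45], [-33]]
A^2B = [[-48], [-135], [-87]]
Controllability matrix C = [B  AB  A^2B] = [[-3, -12, -48], [0, -45, -135], [3, -33, -87]]
The rows r1, r2, r3 of C are linearly dependent: r1 - r2 + r3 = 0 (check each entry), so rank(C) ≤ 2.
The 2×2 minor from rows 1, 2, columns 1, 2 is (-3)·(-45) - (-12)·0 = 135 - 0 = 135 ≠ 0, so rank(C) = 2.
rank(C) = 2 < n = 3, so the pair (A, B) is not completely controllable.

2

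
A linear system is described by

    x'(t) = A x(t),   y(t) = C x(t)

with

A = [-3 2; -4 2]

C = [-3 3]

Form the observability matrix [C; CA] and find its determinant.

CA = [[-3, 0]]
Observability matrix O = [C; CA] = [[-3, 3], [-3, 0]]
det(O) = (-3)·0 - 3·(-3) = 0 - (-9) = 9
Since det(O) ≠ 0, rank(O) = 2 and the system is completely observable.

9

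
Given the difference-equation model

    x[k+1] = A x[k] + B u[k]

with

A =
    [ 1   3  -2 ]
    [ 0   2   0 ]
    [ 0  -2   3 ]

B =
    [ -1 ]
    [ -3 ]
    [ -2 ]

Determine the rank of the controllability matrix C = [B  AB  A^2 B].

AB = [[-6], [-6], [0]]
A^2B = [[-24], [-12], [12]]
Controllability matrix C = [B  AB  A^2B] = [[-1, -6, -24], [-3, -6, -12], [-2, 0, 12]]
The rows r1, r2, r3 of C are linearly dependent: r1 - r2 + r3 = 0 (check each entry), so rank(C) ≤ 2.
The 2×2 minor from rows 1, 2, columns 1, 2 is (-1)·(-6) - (-6)·(-3) = 6 - 18 = -12 ≠ 0, so rank(C) = 2.
rank(C) = 2 < n = 3, so the pair (A, B) is not completely controllable.

2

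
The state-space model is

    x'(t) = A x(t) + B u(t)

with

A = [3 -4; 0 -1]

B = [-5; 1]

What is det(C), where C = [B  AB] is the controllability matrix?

24

AB = [[-19], [-1]]
Controllability matrix C = [B  AB] = [[-5, -19], [1, -1]]
det(C) = (-5)·(-1) - (-19)·1 = 5 - (-19) = 24
Since det(C) ≠ 0, rank(C) = 2 and the system is completely controllable.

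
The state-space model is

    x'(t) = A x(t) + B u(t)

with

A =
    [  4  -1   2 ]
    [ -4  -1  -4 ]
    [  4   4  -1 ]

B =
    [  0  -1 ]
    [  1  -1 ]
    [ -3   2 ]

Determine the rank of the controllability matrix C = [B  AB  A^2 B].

AB = [[-7, 1], [11, -3], [7, -10]]
A^2B = [[-25, -13], [-11, 39], [9, 2]]
Controllability matrix C = [B  AB  A^2B] = [[0, -1, -7, 1, -25, -13], [1, -1, 11, -3, -11, 39], [-3, 2, 7, -10, 9, 2]]
Take the 3×3 submatrix of C formed by columns 1, 2, 3: [[0, -1, -7], [1, -1, 11], [-3, 2, 7]]. Its determinant is 0·((-1)·7 - 11·2) - (-1)·(1·7 - 11·(-3)) + (-7)·(1·2 - (-1)·(-3)) = 0·(-29) - (-1)·40 + (-7)·(-1) = 47 ≠ 0.
So rank(C) ≥ 3; since C has 3 rows, rank(C) = 3.
rank(C) = 3 = n, so the pair (A, B) is completely controllable.

3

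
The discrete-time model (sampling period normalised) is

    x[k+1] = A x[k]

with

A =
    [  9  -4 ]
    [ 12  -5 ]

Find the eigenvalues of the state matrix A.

1, 3

det(zI - A) = z^2 - (tr A)z + det A, with tr A = 9 + (-5) = 4 and det A = 9·(-5) - (-4)·12 = -45 - (-48) = 3.
So p(z) = det(zI - A) = z^2 - 4z + 3.
Factor z^2 - 4z + 3: two numbers with sum 4 and product 3 are 3 and 1, so z^2 - 4z + 3 = (z - 3)(z - 1).
Hence p(z) = (z - 3) (z - 1), with roots 1, 3.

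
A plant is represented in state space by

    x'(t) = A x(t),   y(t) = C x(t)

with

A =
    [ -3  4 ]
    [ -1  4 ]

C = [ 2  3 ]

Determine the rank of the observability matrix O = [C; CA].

2

CA = [[-9, 20]]
Observability matrix O = [C; CA] = [[2, 3], [-9, 20]]
det(O) = 2·20 - 3·(-9) = 40 - (-27) = 67 ≠ 0, so rank(O) = 2.
rank(O) = 2 = n, so the pair (A, C) is completely observable.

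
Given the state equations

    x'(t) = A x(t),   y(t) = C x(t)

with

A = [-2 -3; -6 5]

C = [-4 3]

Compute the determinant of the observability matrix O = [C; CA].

-78

CA = [[-10, 27]]
Observability matrix O = [C; CA] = [[-4, 3], [-10, 27]]
det(O) = (-4)·27 - 3·(-10) = -108 - (-30) = -78
Since det(O) ≠ 0, rank(O) = 2 and the system is completely observable.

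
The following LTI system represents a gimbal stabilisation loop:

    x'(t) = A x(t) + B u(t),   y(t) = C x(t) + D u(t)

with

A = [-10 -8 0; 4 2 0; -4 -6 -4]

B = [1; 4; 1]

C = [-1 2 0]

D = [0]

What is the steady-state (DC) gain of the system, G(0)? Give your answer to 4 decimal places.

G(0) = C(-A)^{-1}B + D = -C A^{-1} B + D.
det A = -48, so A^{-1} = (1/-48)·adj(A) = [[1/6, 2/3, 0], [-1/3, -5/6, 0], [1/3, 7/12, -1/4]]
A^{-1} B = [17/6, -11/3, 29/12]^T
C A^{-1} B = -61/6
G(0) = D - C A^{-1} B = 0 - (-61/6) = 61/6 ≈ 10.1667

10.1667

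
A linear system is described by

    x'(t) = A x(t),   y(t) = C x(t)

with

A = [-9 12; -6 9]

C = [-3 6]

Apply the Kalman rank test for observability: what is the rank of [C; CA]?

CA = [[-9, 18]]
Observability matrix O = [C; CA] = [[-3, 6], [-9, 18]]
Every row of O is a scalar multiple of row 1 = [-3, 6] (multipliers 1, 3), so the rows span a one-dimensional space.
O ≠ 0, hence rank(O) = 1.
rank(O) = 1 < n = 2, so the pair (A, C) is not completely observable.

1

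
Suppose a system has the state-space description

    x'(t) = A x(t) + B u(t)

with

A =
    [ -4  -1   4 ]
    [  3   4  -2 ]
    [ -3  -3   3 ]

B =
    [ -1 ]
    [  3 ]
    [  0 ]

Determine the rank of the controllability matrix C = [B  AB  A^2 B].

AB = [[1], [9], [-6]]
A^2B = [[-37], [51], [-48]]
Controllability matrix C = [B  AB  A^2B] = [[-1, 1, -37], [3, 9, 51], [0, -6, -48]]
det(C) = (-1)·(9·(-48) - 51·(-6)) - 1·(3·(-48) - 51·0) + (-37)·(3·(-6) - 9·0) = (-1)·(-126) - 1·(-144) + (-37)·(-18) = 936 ≠ 0, so rank(C) = 3.
rank(C) = 3 = n, so the pair (A, B) is completely controllable.

3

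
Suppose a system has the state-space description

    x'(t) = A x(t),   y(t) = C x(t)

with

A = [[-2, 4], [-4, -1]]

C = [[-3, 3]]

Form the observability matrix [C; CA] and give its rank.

CA = [[-6, -15]]
Observability matrix O = [C; CA] = [[-3, 3], [-6, -15]]
det(O) = (-3)·(-15) - 3·(-6) = 45 - (-18) = 63 ≠ 0, so rank(O) = 2.
rank(O) = 2 = n, so the pair (A, C) is completely observable.

2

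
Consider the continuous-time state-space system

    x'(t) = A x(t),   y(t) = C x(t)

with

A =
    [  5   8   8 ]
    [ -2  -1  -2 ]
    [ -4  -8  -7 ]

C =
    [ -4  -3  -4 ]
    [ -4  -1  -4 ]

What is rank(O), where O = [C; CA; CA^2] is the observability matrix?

2

CA = [[2, 3, 2], [-2, 1, -2]]
CA^2 = [[-4, -3, -4], [-4, -1, -4]]
Observability matrix O = [C; CA; CA^2] = [[-4, -3, -4], [-4, -1, -4], [2, 3, 2], [-2, 1, -2], [-4, -3, -4], [-4, -1, -4]]
The columns c1, c2, c3 of O are linearly dependent: -c1 + c3 = 0 (check each entry), so rank(O) ≤ 2.
The 2×2 minor from rows 1, 2, columns 1, 2 is (-4)·(-1) - (-3)·(-4) = 4 - 12 = -8 ≠ 0, so rank(O) = 2.
rank(O) = 2 < n = 3, so the pair (A, C) is not completely observable.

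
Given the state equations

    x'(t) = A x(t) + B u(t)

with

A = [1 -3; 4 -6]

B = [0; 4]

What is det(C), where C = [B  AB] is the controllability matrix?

48

AB = [[-12], [-24]]
Controllability matrix C = [B  AB] = [[0, -12], [4, -24]]
det(C) = 0·(-24) - (-12)·4 = 0 - (-48) = 48
Since det(C) ≠ 0, rank(C) = 2 and the system is completely controllable.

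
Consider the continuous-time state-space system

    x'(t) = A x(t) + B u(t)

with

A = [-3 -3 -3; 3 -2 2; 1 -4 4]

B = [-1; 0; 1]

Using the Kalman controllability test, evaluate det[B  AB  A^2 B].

34

AB = [[0], [-1], [3]]
A^2B = [[-6], [8], [16]]
Controllability matrix C = [B  AB  A^2B] = [[-1, 0, -6], [0, -1, 8], [1, 3, 16]]
Expanding along the first row, det(C) = (-1)·((-1)·16 - 8·3) - 0·(0·16 - 8·1) + (-6)·(0·3 - (-1)·1) = (-1)·(-40) - 0·(-8) + (-6)·1 = 34
Since det(C) ≠ 0, rank(C) = 3 and the system is completely controllable.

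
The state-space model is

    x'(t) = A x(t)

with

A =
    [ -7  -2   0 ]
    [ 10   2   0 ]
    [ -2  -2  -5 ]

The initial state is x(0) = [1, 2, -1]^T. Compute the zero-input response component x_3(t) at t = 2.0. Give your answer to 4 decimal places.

det(sI - A) = s^3 - (tr A)s^2 + (M11 + M22 + M33)s - det A, where Mii is the 2×2 principal minor of A obtained by deleting row i and column i.
tr A = (-7) + 2 + (-5) = -10; M11 = 2·(-5) - 0·(-2) = -10 - 0 = -10; M22 = (-7)·(-5) - 0·(-2) = 35 - 0 = 35; M33 = (-7)·2 - (-2)·10 = -14 - (-20) = 6; sum of minors = 31.
det A = (-7)·(2·(-5) - 0·(-2)) - (-2)·(10·(-5) - 0·(-2)) + 0·(10·(-2) - 2·(-2)) = (-7)·(-10) - (-2)·(-50) + 0·(-16) = -30.
So p(s) = det(sI - A) = s^3 + 10s^2 + 31s + 30.
Rational-root test: any integer root divides 30. Testing small divisors, s = -2 works: p(-2) = -8 + 40 + (-62) + 30 = 0, so (s + 2) is a factor.
Dividing, p(s) = (s + 2)(s^2 + 8s + 15).
Factor s^2 + 8s + 15: two numbers with sum -8 and product 15 are -3 and -5, so s^2 + 8s + 15 = (s + 3)(s + 5).
Hence p(s) = (s + 2) (s + 3) (s + 5), with roots -5, -3, -2.
The eigenvalues -5, -3, -2 are distinct and real, so A is diagonalisable and x(t) = e^{At} x(0) = V diag(e^{λ_i t}) V^{-1} x(0), where the columns of V are the eigenvectors.
λ = -5: A - (-5)I = [[-2, -2, 0], [10, 7, 0], [-2, -2, 0]]. v must be orthogonal to every row; (row 1) × (row 2) = [0, 0, 6], so take v_1 = [0, 0, 1]^T.
λ = -3: A - (-3)I = [[-4, -2, 0], [10, 5, 0], [-2, -2, -2]]. v must be orthogonal to every row; (row 1) × (row 3) = [4, -8, 4], so take v_2 = [1, -2, 1]^T.
λ = -2: A - (-2)I = [[-5, -2, 0], [10, 4, 0], [-2, -2, -3]]. v must be orthogonal to every row; (row 1) × (row 3) = [6, -15, 6], so take v_3 = [2, -5, 2]^T.
V = [v_1 v_2 v_3] = [[0, 1, 2], [0, -2, -5], [1, 1, 2]] has det V = -1, so V^{-1} = adj(V)/det V = [[-1, 0, 1], [5, 2, 0], [-2, -1, 0]].
Modal coordinates z(0) = V^{-1} x(0): (-1)·1 + 0·2 + 1·(-1) = -2; 5·1 + 2·2 + 0·(-1) = 9; (-2)·1 + (-1)·2 + 0·(-1) = -4; so z(0) = [-2, 9, -4]^T.
x_3(t) = Σ_i (v_i)_3 · z_i(0) · e^{λ_i t} (row 3 of V times the modal terms).
x_3(2.0) = 1·(-2)·e^{-5·2.0} + 1·9·e^{-3·2.0} + 2·(-4)·e^{-2·2.0} = (-2)·0.000045 + 9·0.002479 + (-8)·0.018316 = -0.1243.

-0.1243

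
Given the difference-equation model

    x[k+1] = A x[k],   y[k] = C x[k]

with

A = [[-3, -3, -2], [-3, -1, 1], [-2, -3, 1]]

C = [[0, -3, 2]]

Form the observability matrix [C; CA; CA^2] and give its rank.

CA = [[5, -3, -1]]
CA^2 = [[-4, -9, -14]]
Observability matrix O = [C; CA; CA^2] = [[0, -3, 2], [5, -3, -1], [-4, -9, -14]]
det(O) = 0·((-3)·(-14) - (-1)·(-9)) - (-3)·(5·(-14) - (-1)·(-4)) + 2·(5·(-9) - (-3)·(-4)) = 0·33 - (-3)·(-74) + 2·(-57) = -336 ≠ 0, so rank(O) = 3.
rank(O) = 3 = n, so the pair (A, C) is completely observable.

3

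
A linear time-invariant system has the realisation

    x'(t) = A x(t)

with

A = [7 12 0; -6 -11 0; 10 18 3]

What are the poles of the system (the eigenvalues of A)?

det(sI - A) = s^3 - (tr A)s^2 + (M11 + M22 + M33)s - det A, where Mii is the 2×2 principal minor of A obtained by deleting row i and column i.
tr A = 7 + (-11) + 3 = -1; M11 = (-11)·3 - 0·18 = -33 - 0 = -33; M22 = 7·3 - 0·10 = 21 - 0 = 21; M33 = 7·(-11) - 12·(-6) = -77 - (-72) = -5; sum of minors = -17.
det A = 7·((-11)·3 - 0·18) - 12·((-6)·3 - 0·10) + 0·((-6)·18 - (-11)·10) = 7·(-33) - 12·(-18) + 0·2 = -15.
So p(s) = det(sI - A) = s^3 + s^2 - 17s + 15.
Rational-root test: any integer root divides 15. Testing small divisors, s = 1 works: p(1) = 1 + 1 + (-17) + 15 = 0, so (s - 1) is a factor.
Dividing, p(s) = (s - 1)(s^2 + 2s - 15).
Factor s^2 + 2s - 15: two numbers with sum -2 and product -15 are 3 and -5, so s^2 + 2s - 15 = (s - 3)(s + 5).
Hence p(s) = (s - 3) (s - 1) (s + 5), with roots -5, 1, 3.
At least one eigenvalue has non-negative real part, so the system is not asymptotically stable.

-5, 1, 3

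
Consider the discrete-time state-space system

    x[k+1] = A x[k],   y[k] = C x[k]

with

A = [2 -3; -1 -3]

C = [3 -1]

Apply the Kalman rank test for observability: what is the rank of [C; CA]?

2

CA = [[7, -6]]
Observability matrix O = [C; CA] = [[3, -1], [7, -6]]
det(O) = 3·(-6) - (-1)·7 = -18 - (-7) = -11 ≠ 0, so rank(O) = 2.
rank(O) = 2 = n, so the pair (A, C) is completely observable.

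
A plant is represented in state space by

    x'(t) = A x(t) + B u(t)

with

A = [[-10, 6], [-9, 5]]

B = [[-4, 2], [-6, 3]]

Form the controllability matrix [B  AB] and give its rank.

AB = [[4, -2], [6, -3]]
Controllability matrix C = [B  AB] = [[-4, 2, 4, -2], [-6, 3, 6, -3]]
Every column of C is a scalar multiple of column 1 = [-4, -6] (multipliers 1, -1/2, -1, 1/2), so the columns span a one-dimensional space.
C ≠ 0, hence rank(C) = 1.
rank(C) = 1 < n = 2, so the pair (A, B) is not completely controllable.

1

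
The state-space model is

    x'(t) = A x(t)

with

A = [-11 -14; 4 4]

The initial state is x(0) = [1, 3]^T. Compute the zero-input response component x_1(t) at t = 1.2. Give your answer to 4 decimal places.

det(sI - A) = s^2 - (tr A)s + det A, with tr A = (-11) + 4 = -7 and det A = (-11)·4 - (-14)·4 = -44 - (-56) = 12.
So p(s) = det(sI - A) = s^2 + 7s + 12.
Factor s^2 + 7s + 12: two numbers with sum -7 and product 12 are -3 and -4, so s^2 + 7s + 12 = (s + 3)(s + 4).
Hence p(s) = (s + 3) (s + 4), with roots -4, -3.
The eigenvalues -4, -3 are distinct and real, so A is diagonalisable and x(t) = e^{At} x(0) = V diag(e^{λ_i t}) V^{-1} x(0), where the columns of V are the eigenvectors.
λ = -4: A - (-4)I = [[-7, -14], [4, 8]]. Row 1 gives (-7)·v1 + (-14)·v2 = 0, so take v_1 = [2, -1]^T.
λ = -3: A - (-3)I = [[-8, -14], [4, 7]]. Row 1 gives (-8)·v1 + (-14)·v2 = 0, so take v_2 = [7, -4]^T.
V = [v_1 v_2] = [[2, 7], [-1, -4]] has det V = -1, so V^{-1} = adj(V)/det V = [[4, 7], [-1, -2]].
Modal coordinates z(0) = V^{-1} x(0): 4·1 + 7·3 = 25; (-1)·1 + (-2)·3 = -7; so z(0) = [25, -7]^T.
x_1(t) = Σ_i (v_i)_1 · z_i(0) · e^{λ_i t} (row 1 of V times the modal terms).
x_1(1.2) = 2·25·e^{-4·1.2} + 7·(-7)·e^{-3·1.2} = 50·0.008230 + (-49)·0.027324 = -0.9274.

-0.9274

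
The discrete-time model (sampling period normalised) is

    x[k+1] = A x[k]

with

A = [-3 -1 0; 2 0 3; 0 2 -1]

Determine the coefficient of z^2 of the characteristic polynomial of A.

Expand det(zI - A) for the 3×3 matrix.
p(z) = z^3 + 4z^2 - z - 16.
(Check: constant term = det(-A) = (-1)^3 det A = -16; coefficient of z^2 = -tr A = 4.)
The coefficient of z^2 is 4.

4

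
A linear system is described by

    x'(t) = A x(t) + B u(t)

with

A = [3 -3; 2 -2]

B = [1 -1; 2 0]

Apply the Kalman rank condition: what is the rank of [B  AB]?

2

AB = [[-3, -3], [-2, -2]]
Controllability matrix C = [B  AB] = [[1, -1, -3, -3], [2, 0, -2, -2]]
Take the 2×2 submatrix of C formed by columns 1, 2: [[1, -1], [2, 0]]. Its determinant is 1·0 - (-1)·2 = 0 - (-2) = 2 ≠ 0.
So rank(C) ≥ 2; since C has 2 rows, rank(C) = 2.
rank(C) = 2 = n, so the pair (A, B) is completely controllable.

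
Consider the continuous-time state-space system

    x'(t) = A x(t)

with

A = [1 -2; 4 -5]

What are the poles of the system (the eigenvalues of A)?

det(sI - A) = s^2 - (tr A)s + det A, with tr A = 1 + (-5) = -4 and det A = 1·(-5) - (-2)·4 = -5 - (-8) = 3.
So p(s) = det(sI - A) = s^2 + 4s + 3.
Factor s^2 + 4s + 3: two numbers with sum -4 and product 3 are -1 and -3, so s^2 + 4s + 3 = (s + 1)(s + 3).
Hence p(s) = (s + 1) (s + 3), with roots -3, -1.
All eigenvalues have negative real part, so the system is asymptotically stable.

-3, -1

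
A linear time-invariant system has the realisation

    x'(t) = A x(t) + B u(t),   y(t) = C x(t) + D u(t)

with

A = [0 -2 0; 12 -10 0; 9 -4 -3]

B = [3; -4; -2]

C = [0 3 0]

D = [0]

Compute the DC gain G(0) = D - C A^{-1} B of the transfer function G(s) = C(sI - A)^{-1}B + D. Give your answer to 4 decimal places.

4.5000

G(0) = C(-A)^{-1}B + D = -C A^{-1} B + D.
det A = -72, so A^{-1} = (1/-72)·adj(A) = [[-5/12, 1/12, 0], [-1/2, 0, 0], [-7/12, 1/4, -1/3]]
A^{-1} B = [-19/12, -3/2, -25/12]^T
C A^{-1} B = -9/2
G(0) = D - C A^{-1} B = 0 - (-9/2) = 9/2 ≈ 4.5000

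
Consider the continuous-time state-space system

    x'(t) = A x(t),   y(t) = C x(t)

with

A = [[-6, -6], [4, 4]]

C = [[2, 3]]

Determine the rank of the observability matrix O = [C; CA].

CA = [[0, 0]]
Observability matrix O = [C; CA] = [[2, 3], [0, 0]]
Every row of O is a scalar multiple of row 1 = [2, 3] (multipliers 1, 0), so the rows span a one-dimensional space.
O ≠ 0, hence rank(O) = 1.
rank(O) = 1 < n = 2, so the pair (A, C) is not completely observable.

1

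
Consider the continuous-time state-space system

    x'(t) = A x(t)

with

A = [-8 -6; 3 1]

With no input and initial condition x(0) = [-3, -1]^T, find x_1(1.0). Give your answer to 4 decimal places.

det(sI - A) = s^2 - (tr A)s + det A, with tr A = (-8) + 1 = -7 and det A = (-8)·1 - (-6)·3 = -8 - (-18) = 10.
So p(s) = det(sI - A) = s^2 + 7s + 10.
Factor s^2 + 7s + 10: two numbers with sum -7 and product 10 are -2 and -5, so s^2 + 7s + 10 = (s + 2)(s + 5).
Hence p(s) = (s + 2) (s + 5), with roots -5, -2.
The eigenvalues -5, -2 are distinct and real, so A is diagonalisable and x(t) = e^{At} x(0) = V diag(e^{λ_i t}) V^{-1} x(0), where the columns of V are the eigenvectors.
λ = -5: A - (-5)I = [[-3, -6], [3, 6]]. Row 1 gives (-3)·v1 + (-6)·v2 = 0, so take v_1 = [-2, 1]^T.
λ = -2: A - (-2)I = [[-6, -6], [3, 3]]. Row 1 gives (-6)·v1 + (-6)·v2 = 0, so take v_2 = [-1, 1]^T.
V = [v_1 v_2] = [[-2, -1], [1, 1]] has det V = -1, so V^{-1} = adj(V)/det V = [[-1, -1], [1, 2]].
Modal coordinates z(0) = V^{-1} x(0): (-1)·(-3) + (-1)·(-1) = 4; 1·(-3) + 2·(-1) = -5; so z(0) = [4, -5]^T.
x_1(t) = Σ_i (v_i)_1 · z_i(0) · e^{λ_i t} (row 1 of V times the modal terms).
x_1(1.0) = (-2)·4·e^{-5·1.0} + (-1)·(-5)·e^{-2·1.0} = (-8)·0.006738 + 5·0.135335 = 0.6228.

0.6228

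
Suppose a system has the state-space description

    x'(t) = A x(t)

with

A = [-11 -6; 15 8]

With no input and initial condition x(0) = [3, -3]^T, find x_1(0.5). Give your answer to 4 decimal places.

det(sI - A) = s^2 - (tr A)s + det A, with tr A = (-11) + 8 = -3 and det A = (-11)·8 - (-6)·15 = -88 - (-90) = 2.
So p(s) = det(sI - A) = s^2 + 3s + 2.
Factor s^2 + 3s + 2: two numbers with sum -3 and product 2 are -1 and -2, so s^2 + 3s + 2 = (s + 1)(s + 2).
Hence p(s) = (s + 1) (s + 2), with roots -2, -1.
The eigenvalues -2, -1 are distinct and real, so A is diagonalisable and x(t) = e^{At} x(0) = V diag(e^{λ_i t}) V^{-1} x(0), where the columns of V are the eigenvectors.
λ = -2: A - (-2)I = [[-9, -6], [15, 10]]. Row 1 gives (-9)·v1 + (-6)·v2 = 0, so take v_1 = [-2, 3]^T.
λ = -1: A - (-1)I = [[-10, -6], [15, 9]]. Row 1 gives (-10)·v1 + (-6)·v2 = 0, so take v_2 = [-3, 5]^T.
V = [v_1 v_2] = [[-2, -3], [3, 5]] has det V = -1, so V^{-1} = adj(V)/det V = [[-5, -3], [3, 2]].
Modal coordinates z(0) = V^{-1} x(0): (-5)·3 + (-3)·(-3) = -6; 3·3 + 2·(-3) = 3; so z(0) = [-6, 3]^T.
x_1(t) = Σ_i (v_i)_1 · z_i(0) · e^{λ_i t} (row 1 of V times the modal terms).
x_1(0.5) = (-2)·(-6)·e^{-2·0.5} + (-3)·3·e^{-1·0.5} = 12·0.367879 + (-9)·0.606531 = -1.0442.

-1.0442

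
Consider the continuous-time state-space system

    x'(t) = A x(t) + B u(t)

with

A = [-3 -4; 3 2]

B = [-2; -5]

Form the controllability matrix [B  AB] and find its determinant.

AB = [[26], [-16]]
Controllability matrix C = [B  AB] = [[-2, 26], [-5, -16]]
det(C) = (-2)·(-16) - 26·(-5) = 32 - (-130) = 162
Since det(C) ≠ 0, rank(C) = 2 and the system is completely controllable.

162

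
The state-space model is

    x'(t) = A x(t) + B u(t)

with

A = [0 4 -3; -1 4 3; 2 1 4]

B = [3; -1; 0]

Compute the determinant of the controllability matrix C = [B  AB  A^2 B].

AB = [[-4], [-7], [5]]
A^2B = [[-43], [-9], [5]]
Controllability matrix C = [B  AB  A^2B] = [[3, -4, -43], [-1, -7, -9], [0, 5, 5]]
Expanding along the first row, det(C) = 3·((-7)·5 - (-9)·5) - (-4)·((-1)·5 - (-9)·0) + (-43)·((-1)·5 - (-7)·0) = 3·10 - (-4)·(-5) + (-43)·(-5) = 225
Since det(C) ≠ 0, rank(C) = 3 and the system is completely controllable.

225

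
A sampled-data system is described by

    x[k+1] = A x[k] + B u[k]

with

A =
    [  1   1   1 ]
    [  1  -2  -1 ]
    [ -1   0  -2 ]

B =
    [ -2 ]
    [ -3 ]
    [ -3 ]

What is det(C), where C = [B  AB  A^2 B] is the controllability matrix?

-917

AB = [[-8], [7], [8]]
A^2B = [[7], [-30], [-8]]
Controllability matrix C = [B  AB  A^2B] = [[-2, -8, 7], [-3, 7, -30], [-3, 8, -8]]
Expanding along the first row, det(C) = (-2)·(7·(-8) - (-30)·8) - (-8)·((-3)·(-8) - (-30)·(-3)) + 7·((-3)·8 - 7·(-3)) = (-2)·184 - (-8)·(-66) + 7·(-3) = -917
Since det(C) ≠ 0, rank(C) = 3 and the system is completely controllable.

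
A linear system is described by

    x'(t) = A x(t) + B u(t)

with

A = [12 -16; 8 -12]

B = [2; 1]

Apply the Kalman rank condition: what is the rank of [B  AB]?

1

AB = [[8], [4]]
Controllability matrix C = [B  AB] = [[2, 8], [1, 4]]
Every column of C is a scalar multiple of column 1 = [2, 1] (multipliers 1, 4), so the columns span a one-dimensional space.
C ≠ 0, hence rank(C) = 1.
rank(C) = 1 < n = 2, so the pair (A, B) is not completely controllable.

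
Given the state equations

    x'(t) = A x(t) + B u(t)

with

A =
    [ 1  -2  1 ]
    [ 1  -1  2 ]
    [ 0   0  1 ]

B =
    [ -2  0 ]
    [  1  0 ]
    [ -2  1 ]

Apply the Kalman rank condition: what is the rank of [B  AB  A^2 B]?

3

AB = [[-6, 1], [-7, 2], [-2, 1]]
A^2B = [[6, -2], [-3, 1], [-2, 1]]
Controllability matrix C = [B  AB  A^2B] = [[-2, 0, -6, 1, 6, -2], [1, 0, -7, 2, -3, 1], [-2, 1, -2, 1, -2, 1]]
Take the 3×3 submatrix of C formed by columns 1, 2, 3: [[-2, 0, -6], [1, 0, -7], [-2, 1, -2]]. Its determinant is (-2)·(0·(-2) - (-7)·1) - 0·(1·(-2) - (-7)·(-2)) + (-6)·(1·1 - 0·(-2)) = (-2)·7 - 0·(-16) + (-6)·1 = -20 ≠ 0.
So rank(C) ≥ 3; since C has 3 rows, rank(C) = 3.
rank(C) = 3 = n, so the pair (A, B) is completely controllable.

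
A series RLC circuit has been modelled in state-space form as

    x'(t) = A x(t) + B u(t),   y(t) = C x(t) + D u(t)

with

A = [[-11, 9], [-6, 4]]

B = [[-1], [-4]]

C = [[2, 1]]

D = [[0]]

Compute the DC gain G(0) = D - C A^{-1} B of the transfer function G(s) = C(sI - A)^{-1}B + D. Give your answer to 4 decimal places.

-10.2000

G(0) = C(-A)^{-1}B + D = -C A^{-1} B + D.
det A = 10, so A^{-1} = (1/10)·adj(A) = [[2/5, -9/10], [3/5, -11/10]]
A^{-1} B = [16/5, 19/5]^T
C A^{-1} B = 51/5
G(0) = D - C A^{-1} B = 0 - (51/5) = -51/5 ≈ -10.2000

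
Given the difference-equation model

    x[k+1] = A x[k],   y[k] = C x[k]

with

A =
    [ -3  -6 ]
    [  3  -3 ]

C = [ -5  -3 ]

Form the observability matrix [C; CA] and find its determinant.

CA = [[6, 39]]
Observability matrix O = [C; CA] = [[-5, -3], [6, 39]]
det(O) = (-5)·39 - (-3)·6 = -195 - (-18) = -177
Since det(O) ≠ 0, rank(O) = 2 and the system is completely observable.

-177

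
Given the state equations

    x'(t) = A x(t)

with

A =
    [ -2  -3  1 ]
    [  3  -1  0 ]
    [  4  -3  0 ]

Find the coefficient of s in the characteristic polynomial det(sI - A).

Expand det(sI - A) for the 3×3 matrix.
p(s) = s^3 + 3s^2 + 7s + 5.
(Check: constant term = det(-A) = (-1)^3 det A = 5; coefficient of s^2 = -tr A = 3.)
The coefficient of s is 7.

7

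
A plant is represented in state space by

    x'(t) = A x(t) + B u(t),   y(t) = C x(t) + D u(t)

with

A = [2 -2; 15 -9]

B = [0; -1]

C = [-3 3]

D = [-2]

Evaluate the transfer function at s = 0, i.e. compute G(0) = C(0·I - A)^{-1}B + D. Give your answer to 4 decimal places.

G(0) = C(-A)^{-1}B + D = -C A^{-1} B + D.
det A = 12, so A^{-1} = (1/12)·adj(A) = [[-3/4, 1/6], [-5/4, 1/6]]
A^{-1} B = [-1/6, -1/6]^T
C A^{-1} B = 0
G(0) = D - C A^{-1} B = -2 - (0) = -2

-2.0000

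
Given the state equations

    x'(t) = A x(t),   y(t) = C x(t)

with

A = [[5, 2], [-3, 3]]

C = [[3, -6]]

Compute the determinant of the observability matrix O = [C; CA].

CA = [[33, -12]]
Observability matrix O = [C; CA] = [[3, -6], [33, -12]]
det(O) = 3·(-12) - (-6)·33 = -36 - (-198) = 162
Since det(O) ≠ 0, rank(O) = 2 and the system is completely observable.

162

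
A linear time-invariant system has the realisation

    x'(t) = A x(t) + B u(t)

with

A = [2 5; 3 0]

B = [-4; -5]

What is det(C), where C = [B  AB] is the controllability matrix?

-117

AB = [[-33], [-12]]
Controllability matrix C = [B  AB] = [[-4, -33], [-5, -12]]
det(C) = (-4)·(-12) - (-33)·(-5) = 48 - 165 = -117
Since det(C) ≠ 0, rank(C) = 2 and the system is completely controllable.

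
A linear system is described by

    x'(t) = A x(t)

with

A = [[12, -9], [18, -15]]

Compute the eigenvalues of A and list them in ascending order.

det(sI - A) = s^2 - (tr A)s + det A, with tr A = 12 + (-15) = -3 and det A = 12·(-15) - (-9)·18 = -180 - (-162) = -18.
So p(s) = det(sI - A) = s^2 + 3s - 18.
Factor s^2 + 3s - 18: two numbers with sum -3 and product -18 are 3 and -6, so s^2 + 3s - 18 = (s - 3)(s + 6).
Hence p(s) = (s - 3) (s + 6), with roots -6, 3.
At least one eigenvalue has non-negative real part, so the system is not asymptotically stable.

-6, 3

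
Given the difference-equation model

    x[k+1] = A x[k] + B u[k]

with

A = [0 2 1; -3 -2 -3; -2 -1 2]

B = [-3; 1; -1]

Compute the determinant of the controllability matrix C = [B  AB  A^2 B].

AB = [[1], [10], [3]]
A^2B = [[23], [-32], [-6]]
Controllability matrix C = [B  AB  A^2B] = [[-3, 1, 23], [1, 10, -32], [-1, 3, -6]]
Expanding along the first row, det(C) = (-3)·(10·(-6) - (-32)·3) - 1·(1·(-6) - (-32)·(-1)) + 23·(1·3 - 10·(-1)) = (-3)·36 - 1·(-38) + 23·13 = 229
Since det(C) ≠ 0, rank(C) = 3 and the system is completely controllable.

229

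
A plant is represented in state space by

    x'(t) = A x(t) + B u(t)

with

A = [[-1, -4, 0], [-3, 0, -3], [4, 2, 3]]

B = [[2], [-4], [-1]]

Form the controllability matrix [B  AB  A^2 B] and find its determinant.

2296

AB = [[14], [-3], [-3]]
A^2B = [[-2], [-33], [41]]
Controllability matrix C = [B  AB  A^2B] = [[2, 14, -2], [-4, -3, -33], [-1, -3, 41]]
Expanding along the first row, det(C) = 2·((-3)·41 - (-33)·(-3)) - 14·((-4)·41 - (-33)·(-1)) + (-2)·((-4)·(-3) - (-3)·(-1)) = 2·(-222) - 14·(-197) + (-2)·9 = 2296
Since det(C) ≠ 0, rank(C) = 3 and the system is completely controllable.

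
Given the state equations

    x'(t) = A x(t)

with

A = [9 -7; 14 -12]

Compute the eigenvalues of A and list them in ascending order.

det(sI - A) = s^2 - (tr A)s + det A, with tr A = 9 + (-12) = -3 and det A = 9·(-12) - (-7)·14 = -108 - (-98) = -10.
So p(s) = det(sI - A) = s^2 + 3s - 10.
Factor s^2 + 3s - 10: two numbers with sum -3 and product -10 are 2 and -5, so s^2 + 3s - 10 = (s - 2)(s + 5).
Hence p(s) = (s - 2) (s + 5), with roots -5, 2.
At least one eigenvalue has non-negative real part, so the system is not asymptotically stable.

-5, 2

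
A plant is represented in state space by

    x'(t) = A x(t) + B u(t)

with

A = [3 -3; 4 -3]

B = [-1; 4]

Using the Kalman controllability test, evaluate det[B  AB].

AB = [[-15], [-16]]
Controllability matrix C = [B  AB] = [[-1, -15], [4, -16]]
det(C) = (-1)·(-16) - (-15)·4 = 16 - (-60) = 76
Since det(C) ≠ 0, rank(C) = 2 and the system is completely controllable.

76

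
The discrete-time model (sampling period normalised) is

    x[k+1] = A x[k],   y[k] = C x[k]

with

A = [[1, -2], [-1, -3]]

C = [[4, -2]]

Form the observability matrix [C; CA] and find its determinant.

CA = [[6, -2]]
Observability matrix O = [C; CA] = [[4, -2], [6, -2]]
det(O) = 4·(-2) - (-2)·6 = -8 - (-12) = 4
Since det(O) ≠ 0, rank(O) = 2 and the system is completely observable.

4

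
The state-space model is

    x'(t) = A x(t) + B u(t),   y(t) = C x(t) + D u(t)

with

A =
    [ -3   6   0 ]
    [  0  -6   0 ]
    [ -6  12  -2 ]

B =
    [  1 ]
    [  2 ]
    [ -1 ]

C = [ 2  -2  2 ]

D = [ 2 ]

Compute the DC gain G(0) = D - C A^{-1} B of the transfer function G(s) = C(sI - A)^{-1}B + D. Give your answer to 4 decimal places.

G(0) = C(-A)^{-1}B + D = -C A^{-1} B + D.
det A = -36, so A^{-1} = (1/-36)·adj(A) = [[-1/3, -1/3, 0], [0, -1/6, 0], [1, 0, -1/2]]
A^{-1} B = [-1, -1/3, 3/2]^T
C A^{-1} B = 5/3
G(0) = D - C A^{-1} B = 2 - (5/3) = 1/3 ≈ 0.3333

0.3333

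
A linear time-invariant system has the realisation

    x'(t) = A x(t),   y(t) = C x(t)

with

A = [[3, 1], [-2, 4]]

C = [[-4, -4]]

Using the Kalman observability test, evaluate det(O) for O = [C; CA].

64

CA = [[-4, -20]]
Observability matrix O = [C; CA] = [[-4, -4], [-4, -20]]
det(O) = (-4)·(-20) - (-4)·(-4) = 80 - 16 = 64
Since det(O) ≠ 0, rank(O) = 2 and the system is completely observable.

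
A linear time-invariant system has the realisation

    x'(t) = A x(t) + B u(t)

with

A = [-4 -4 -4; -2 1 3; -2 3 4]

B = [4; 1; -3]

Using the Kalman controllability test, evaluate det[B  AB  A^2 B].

AB = [[-8], [-16], [-17]]
A^2B = [[164], [-51], [-100]]
Controllability matrix C = [B  AB  A^2B] = [[4, -8, 164], [1, -16, -51], [-3, -17, -100]]
Expanding along the first row, det(C) = 4·((-16)·(-100) - (-51)·(-17)) - (-8)·(1·(-100) - (-51)·(-3)) + 164·(1·(-17) - (-16)·(-3)) = 4·733 - (-8)·(-253) + 164·(-65) = -9752
Since det(C) ≠ 0, rank(C) = 3 and the system is completely controllable.

-9752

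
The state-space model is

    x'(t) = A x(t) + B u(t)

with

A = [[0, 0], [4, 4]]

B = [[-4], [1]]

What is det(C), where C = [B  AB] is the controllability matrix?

48

AB = [[0], [-12]]
Controllability matrix C = [B  AB] = [[-4, 0], [1, -12]]
det(C) = (-4)·(-12) - 0·1 = 48 - 0 = 48
Since det(C) ≠ 0, rank(C) = 2 and the system is completely controllable.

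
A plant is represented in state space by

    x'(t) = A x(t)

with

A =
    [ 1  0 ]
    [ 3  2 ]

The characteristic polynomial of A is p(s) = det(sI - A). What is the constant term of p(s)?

2

For a 2×2 matrix, det(sI - A) = s^2 - (tr A)s + det A.
tr A = 3, det A = 2.
So p(s) = s^2 - 3s + 2.
The constant term is 2.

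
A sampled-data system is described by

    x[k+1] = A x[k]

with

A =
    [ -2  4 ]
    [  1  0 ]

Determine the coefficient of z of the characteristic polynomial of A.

For a 2×2 matrix, det(zI - A) = z^2 - (tr A)z + det A.
tr A = -2, det A = -4.
So p(z) = z^2 + 2z - 4.
The coefficient of z is 2.

2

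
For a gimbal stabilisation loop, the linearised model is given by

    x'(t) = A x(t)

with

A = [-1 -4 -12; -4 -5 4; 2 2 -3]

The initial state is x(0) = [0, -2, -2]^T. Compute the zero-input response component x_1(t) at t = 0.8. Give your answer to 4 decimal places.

det(sI - A) = s^3 - (tr A)s^2 + (M11 + M22 + M33)s - det A, where Mii is the 2×2 principal minor of A obtained by deleting row i and column i.
tr A = (-1) + (-5) + (-3) = -9; M11 = (-5)·(-3) - 4·2 = 15 - 8 = 7; M22 = (-1)·(-3) - (-12)·2 = 3 - (-24) = 27; M33 = (-1)·(-5) - (-4)·(-4) = 5 - 16 = -11; sum of minors = 23.
det A = (-1)·((-5)·(-3) - 4·2) - (-4)·((-4)·(-3) - 4·2) + (-12)·((-4)·2 - (-5)·2) = (-1)·7 - (-4)·4 + (-12)·2 = -15.
So p(s) = det(sI - A) = s^3 + 9s^2 + 23s + 15.
Rational-root test: any integer root divides 15. Testing small divisors, s = -1 works: p(-1) = -1 + 9 + (-23) + 15 = 0, so (s + 1) is a factor.
Dividing, p(s) = (s + 1)(s^2 + 8s + 15).
Factor s^2 + 8s + 15: two numbers with sum -8 and product 15 are -3 and -5, so s^2 + 8s + 15 = (s + 3)(s + 5).
Hence p(s) = (s + 1) (s + 3) (s + 5), with roots -5, -3, -1.
The eigenvalues -5, -3, -1 are distinct and real, so A is diagonalisable and x(t) = e^{At} x(0) = V diag(e^{λ_i t}) V^{-1} x(0), where the columns of V are the eigenvectors.
λ = -5: A - (-5)I = [[4, -4, -12], [-4, 0, 4], [2, 2, 2]]. v must be orthogonal to every row; (row 1) × (row 2) = [-16, 32, -16], so take v_1 = [-1, 2, -1]^T.
λ = -3: A - (-3)I = [[2, -4, -12], [-4, -2, 4], [2, 2, 0]]. v must be orthogonal to every row; (row 1) × (row 2) = [-40, 40, -20], so take v_2 = [2, -2, 1]^T.
λ = -1: A - (-1)I = [[0, -4, -12], [-4, -4, 4], [2, 2, -2]]. v must be orthogonal to every row; (row 1) × (row 2) = [-64, 48, -16], so take v_3 = [-4, 3, -1]^T.
V = [v_1 v_2 v_3] = [[-1, 2, -4], [2, -2, 3], [-1, 1, -1]] has det V = -1, so V^{-1} = adj(V)/det V = [[1, 2, 2], [1, 3, 5], [0, 1, 2]].
Modal coordinates z(0) = V^{-1} x(0): 1·0 + 2·(-2) + 2·(-2) = -8; 1·0 + 3·(-2) + 5·(-2) = -16; 0·0 + 1·(-2) + 2·(-2) = -6; so z(0) = [-8, -16, -6]^T.
x_1(t) = Σ_i (v_i)_1 · z_i(0) · e^{λ_i t} (row 1 of V times the modal terms).
x_1(0.8) = (-1)·(-8)·e^{-5·0.8} + 2·(-16)·e^{-3·0.8} + (-4)·(-6)·e^{-1·0.8} = 8·0.018316 + (-32)·0.090718 + 24·0.449329 = 8.0274.

8.0274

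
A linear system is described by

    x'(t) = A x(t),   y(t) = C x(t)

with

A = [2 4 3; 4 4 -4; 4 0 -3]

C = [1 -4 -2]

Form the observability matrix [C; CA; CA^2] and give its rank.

CA = [[-22, -12, 25]]
CA^2 = [[8, -136, -93]]
Observability matrix O = [C; CA; CA^2] = [[1, -4, -2], [-22, -12, 25], [8, -136, -93]]
det(O) = 1·((-12)·(-93) - 25·(-136)) - (-4)·((-22)·(-93) - 25·8) + (-2)·((-22)·(-136) - (-12)·8) = 1·4516 - (-4)·1846 + (-2)·3088 = 5724 ≠ 0, so rank(O) = 3.
rank(O) = 3 = n, so the pair (A, C) is completely observable.

3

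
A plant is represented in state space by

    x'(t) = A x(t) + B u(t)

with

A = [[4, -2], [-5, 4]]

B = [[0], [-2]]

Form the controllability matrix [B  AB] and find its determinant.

AB = [[4], [-8]]
Controllability matrix C = [B  AB] = [[0, 4], [-2, -8]]
det(C) = 0·(-8) - 4·(-2) = 0 - (-8) = 8
Since det(C) ≠ 0, rank(C) = 2 and the system is completely controllable.

8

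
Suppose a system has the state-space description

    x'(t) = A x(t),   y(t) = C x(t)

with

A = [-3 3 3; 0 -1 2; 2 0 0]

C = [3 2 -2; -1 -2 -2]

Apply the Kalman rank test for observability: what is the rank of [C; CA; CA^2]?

CA = [[-13, 7, 13], [-1, -1, -7]]
CA^2 = [[65, -46, -25], [-11, -2, -5]]
Observability matrix O = [C; CA; CA^2] = [[3, 2, -2], [-1, -2, -2], [-13, 7, 13], [-1, -1, -7], [65, -46, -25], [-11, -2, -5]]
Take the 3×3 submatrix of O formed by rows 1, 2, 3: [[3, 2, -2], [-1, -2, -2], [-13, 7, 13]]. Its determinant is 3·((-2)·13 - (-2)·7) - 2·((-1)·13 - (-2)·(-13)) + (-2)·((-1)·7 - (-2)·(-13)) = 3·(-12) - 2·(-39) + (-2)·(-33) = 108 ≠ 0.
So rank(O) ≥ 3; since O has 3 columns, rank(O) = 3.
rank(O) = 3 = n, so the pair (A, C) is completely observable.

3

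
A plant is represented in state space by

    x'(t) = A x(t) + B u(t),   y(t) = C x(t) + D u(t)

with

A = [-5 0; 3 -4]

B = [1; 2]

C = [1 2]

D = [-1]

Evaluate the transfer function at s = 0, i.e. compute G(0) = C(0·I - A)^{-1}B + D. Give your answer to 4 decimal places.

0.5000

G(0) = C(-A)^{-1}B + D = -C A^{-1} B + D.
det A = 20, so A^{-1} = (1/20)·adj(A) = [[-1/5, 0], [-3/20, -1/4]]
A^{-1} B = [-1/5, -13/20]^T
C A^{-1} B = -3/2
G(0) = D - C A^{-1} B = -1 - (-3/2) = 1/2 ≈ 0.5000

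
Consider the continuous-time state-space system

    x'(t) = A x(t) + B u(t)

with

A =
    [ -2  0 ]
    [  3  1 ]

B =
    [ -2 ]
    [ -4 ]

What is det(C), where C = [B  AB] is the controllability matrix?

36

AB = [[4], [-10]]
Controllability matrix C = [B  AB] = [[-2, 4], [-4, -10]]
det(C) = (-2)·(-10) - 4·(-4) = 20 - (-16) = 36
Since det(C) ≠ 0, rank(C) = 2 and the system is completely controllable.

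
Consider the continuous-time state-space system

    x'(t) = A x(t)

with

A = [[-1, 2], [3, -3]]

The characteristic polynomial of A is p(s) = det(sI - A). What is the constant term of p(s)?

For a 2×2 matrix, det(sI - A) = s^2 - (tr A)s + det A.
tr A = -4, det A = -3.
So p(s) = s^2 + 4s - 3.
The constant term is -3.

-3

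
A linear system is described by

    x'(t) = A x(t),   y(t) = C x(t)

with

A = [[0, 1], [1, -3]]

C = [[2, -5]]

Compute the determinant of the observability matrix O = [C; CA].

CA = [[-5, 17]]
Observability matrix O = [C; CA] = [[2, -5], [-5, 17]]
det(O) = 2·17 - (-5)·(-5) = 34 - 25 = 9
Since det(O) ≠ 0, rank(O) = 2 and the system is completely observable.

9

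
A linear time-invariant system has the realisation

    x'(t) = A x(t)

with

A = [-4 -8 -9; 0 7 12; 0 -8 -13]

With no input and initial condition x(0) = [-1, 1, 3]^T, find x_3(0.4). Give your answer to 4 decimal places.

-3.8739

det(sI - A) = s^3 - (tr A)s^2 + (M11 + M22 + M33)s - det A, where Mii is the 2×2 principal minor of A obtained by deleting row i and column i.
tr A = (-4) + 7 + (-13) = -10; M11 = 7·(-13) - 12·(-8) = -91 - (-96) = 5; M22 = (-4)·(-13) - (-9)·0 = 52 - 0 = 52; M33 = (-4)·7 - (-8)·0 = -28 - 0 = -28; sum of minors = 29.
det A = (-4)·(7·(-13) - 12·(-8)) - (-8)·(0·(-13) - 12·0) + (-9)·(0·(-8) - 7·0) = (-4)·5 - (-8)·0 + (-9)·0 = -20.
So p(s) = det(sI - A) = s^3 + 10s^2 + 29s + 20.
Rational-root test: any integer root divides 20. Testing small divisors, s = -1 works: p(-1) = -1 + 10 + (-29) + 20 = 0, so (s + 1) is a factor.
Dividing, p(s) = (s + 1)(s^2 + 9s + 20).
Factor s^2 + 9s + 20: two numbers with sum -9 and product 20 are -4 and -5, so s^2 + 9s + 20 = (s + 4)(s + 5).
Hence p(s) = (s + 1) (s + 4) (s + 5), with roots -5, -4, -1.
The eigenvalues -5, -4, -1 are distinct and real, so A is diagonalisable and x(t) = e^{At} x(0) = V diag(e^{λ_i t}) V^{-1} x(0), where the columns of V are the eigenvectors.
λ = -5: A - (-5)I = [[1, -8, -9], [0, 12, 12], [0, -8, -8]]. v must be orthogonal to every row; (row 1) × (row 2) = [12, -12, 12], so take v_1 = [-1, 1, -1]^T.
λ = -4: A - (-4)I = [[0, -8, -9], [0, 11, 12], [0, -8, -9]]. v must be orthogonal to every row; (row 1) × (row 2) = [3, 0, 0], so take v_2 = [1, 0, 0]^T.
λ = -1: A - (-1)I = [[-3, -8, -9], [0, 8, 12], [0, -8, -12]]. v must be orthogonal to every row; (row 1) × (row 2) = [-24, 36, -24], so take v_3 = [-2, 3, -2]^T.
V = [v_1 v_2 v_3] = [[-1, 1, -2], [1, 0, 3], [-1, 0, -2]] has det V = -1, so V^{-1} = adj(V)/det V = [[0, -2, -3], [1, 0, -1], [0, 1, 1]].
Modal coordinates z(0) = V^{-1} x(0): 0·(-1) + (-2)·1 + (-3)·3 = -11; 1·(-1) + 0·1 + (-1)·3 = -4; 0·(-1) + 1·1 + 1·3 = 4; so z(0) = [-11, -4, 4]^T.
x_3(t) = Σ_i (v_i)_3 · z_i(0) · e^{λ_i t} (row 3 of V times the modal terms).
x_3(0.4) = (-1)·(-11)·e^{-5·0.4} + 0·(-4)·e^{-4·0.4} + (-2)·4·e^{-1·0.4} = 11·0.135335 + 0·0.201897 + (-8)·0.670320 = -3.8739.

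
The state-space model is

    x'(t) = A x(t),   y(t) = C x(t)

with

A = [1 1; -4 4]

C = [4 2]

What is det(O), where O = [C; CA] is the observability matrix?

CA = [[-4, 12]]
Observability matrix O = [C; CA] = [[4, 2], [-4, 12]]
det(O) = 4·12 - 2·(-4) = 48 - (-8) = 56
Since det(O) ≠ 0, rank(O) = 2 and the system is completely observable.

56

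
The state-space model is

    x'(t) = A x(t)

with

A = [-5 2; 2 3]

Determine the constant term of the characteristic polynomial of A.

-19

For a 2×2 matrix, det(sI - A) = s^2 - (tr A)s + det A.
tr A = -2, det A = -19.
So p(s) = s^2 + 2s - 19.
The constant term is -19.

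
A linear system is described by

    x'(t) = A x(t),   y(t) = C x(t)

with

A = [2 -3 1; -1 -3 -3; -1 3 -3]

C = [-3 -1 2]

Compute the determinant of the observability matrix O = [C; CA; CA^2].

5035

CA = [[-7, 18, -6]]
CA^2 = [[-26, -51, -43]]
Observability matrix O = [C; CA; CA^2] = [[-3, -1, 2], [-7, 18, -6], [-26, -51, -43]]
Expanding along the first row, det(O) = (-3)·(18·(-43) - (-6)·(-51)) - (-1)·((-7)·(-43) - (-6)·(-26)) + 2·((-7)·(-51) - 18·(-26)) = (-3)·(-1080) - (-1)·145 + 2·825 = 5035
Since det(O) ≠ 0, rank(O) = 3 and the system is completely observable.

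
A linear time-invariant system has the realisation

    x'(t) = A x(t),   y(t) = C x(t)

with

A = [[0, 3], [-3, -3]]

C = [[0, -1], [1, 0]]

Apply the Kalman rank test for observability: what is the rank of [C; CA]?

2

CA = [[3, 3], [0, 3]]
Observability matrix O = [C; CA] = [[0, -1], [1, 0], [3, 3], [0, 3]]
Take the 2×2 submatrix of O formed by rows 1, 2: [[0, -1], [1, 0]]. Its determinant is 0·0 - (-1)·1 = 0 - (-1) = 1 ≠ 0.
So rank(O) ≥ 2; since O has 2 columns, rank(O) = 2.
rank(O) = 2 = n, so the pair (A, C) is completely observable.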